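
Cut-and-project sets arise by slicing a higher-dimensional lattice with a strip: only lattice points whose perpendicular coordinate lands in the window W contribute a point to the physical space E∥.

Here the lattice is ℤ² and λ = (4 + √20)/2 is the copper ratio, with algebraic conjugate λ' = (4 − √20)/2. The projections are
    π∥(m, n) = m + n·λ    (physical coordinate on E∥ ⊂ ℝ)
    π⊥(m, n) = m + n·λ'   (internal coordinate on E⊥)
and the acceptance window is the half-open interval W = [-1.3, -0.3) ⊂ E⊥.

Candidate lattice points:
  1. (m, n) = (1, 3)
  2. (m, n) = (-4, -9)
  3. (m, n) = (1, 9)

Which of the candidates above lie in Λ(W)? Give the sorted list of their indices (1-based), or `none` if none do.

Numerically λ ≈ 4.23607 and λ' = −1/λ ≈ -0.23607.
[1] lift (1,3): star map gives 0.29180; window check -1.3 ≤ 0.29180 < -0.3 is false → out
[2] lift (-4,-9): star map gives -1.87539; window check -1.3 ≤ -1.87539 < -0.3 is false → out
[3] lift (1,9): star map gives -1.12461; window check -1.3 ≤ -1.12461 < -0.3 is true → IN Λ

3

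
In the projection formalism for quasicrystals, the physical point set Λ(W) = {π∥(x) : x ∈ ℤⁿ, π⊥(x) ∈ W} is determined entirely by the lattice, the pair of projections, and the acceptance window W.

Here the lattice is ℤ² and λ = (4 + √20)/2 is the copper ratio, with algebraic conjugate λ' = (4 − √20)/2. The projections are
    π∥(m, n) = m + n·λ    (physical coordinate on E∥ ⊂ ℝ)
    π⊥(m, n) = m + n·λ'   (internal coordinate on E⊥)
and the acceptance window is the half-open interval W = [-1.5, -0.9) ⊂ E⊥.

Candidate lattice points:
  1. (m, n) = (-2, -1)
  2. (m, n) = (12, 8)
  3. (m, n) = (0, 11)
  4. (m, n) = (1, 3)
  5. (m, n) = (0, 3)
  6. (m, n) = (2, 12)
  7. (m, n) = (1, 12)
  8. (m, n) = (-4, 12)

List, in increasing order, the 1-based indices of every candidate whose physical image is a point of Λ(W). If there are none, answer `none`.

λ' = (4−√20)/2 ≈ -0.236068.
candidate 1: (m,n)=(-2,-1) → π∥ = -2-1·λ ≈ -6.236068, π⊥ = -2-1·λ' ≈ -1.763932 ∉ [-1.5, -0.9) ⇒ out
candidate 2: (m,n)=(12,8) → π∥ = 12+8·λ ≈ 45.888544, π⊥ = 12+8·λ' ≈ 10.111456 ∉ [-1.5, -0.9) ⇒ out
candidate 3: (m,n)=(0,11) → π∥ = 0+11·λ ≈ 46.596748, π⊥ = 0+11·λ' ≈ -2.596748 ∉ [-1.5, -0.9) ⇒ out
candidate 4: (m,n)=(1,3) → π∥ = 1+3·λ ≈ 13.708204, π⊥ = 1+3·λ' ≈ 0.291796 ∉ [-1.5, -0.9) ⇒ out
candidate 5: (m,n)=(0,3) → π∥ = 0+3·λ ≈ 12.708204, π⊥ = 0+3·λ' ≈ -0.708204 ∉ [-1.5, -0.9) ⇒ out
candidate 6: (m,n)=(2,12) → π∥ = 2+12·λ ≈ 52.832816, π⊥ = 2+12·λ' ≈ -0.832816 ∉ [-1.5, -0.9) ⇒ out
candidate 7: (m,n)=(1,12) → π∥ = 1+12·λ ≈ 51.832816, π⊥ = 1+12·λ' ≈ -1.832816 ∉ [-1.5, -0.9) ⇒ out
candidate 8: (m,n)=(-4,12) → π∥ = -4+12·λ ≈ 46.832816, π⊥ = -4+12·λ' ≈ -6.832816 ∉ [-1.5, -0.9) ⇒ out

none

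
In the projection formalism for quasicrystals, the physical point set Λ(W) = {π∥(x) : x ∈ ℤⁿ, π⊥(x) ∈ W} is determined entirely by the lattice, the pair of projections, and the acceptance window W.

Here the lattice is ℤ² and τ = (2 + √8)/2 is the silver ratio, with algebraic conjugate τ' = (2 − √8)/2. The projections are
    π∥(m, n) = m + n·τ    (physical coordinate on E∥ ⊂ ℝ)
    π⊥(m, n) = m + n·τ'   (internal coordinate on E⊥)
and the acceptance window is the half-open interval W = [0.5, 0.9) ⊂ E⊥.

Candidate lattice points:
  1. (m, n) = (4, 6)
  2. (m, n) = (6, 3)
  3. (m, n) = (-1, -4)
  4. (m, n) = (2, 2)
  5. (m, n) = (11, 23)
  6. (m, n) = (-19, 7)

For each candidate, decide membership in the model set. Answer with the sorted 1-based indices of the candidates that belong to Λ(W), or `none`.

3

τ' = (2−√8)/2 ≈ -0.4142.
#1 (4,6): internal coord 4 + (6)·τ' = +1.5147; +1.5147 ∉ [0.5, 0.9) → out
#2 (6,3): internal coord 6 + (3)·τ' = +4.7574; +4.7574 ∉ [0.5, 0.9) → out
#3 (-1,-4): internal coord -1 + (-4)·τ' = +0.6569; +0.6569 ∈ [0.5, 0.9) → IN Λ
#4 (2,2): internal coord 2 + (2)·τ' = +1.1716; +1.1716 ∉ [0.5, 0.9) → out
#5 (11,23): internal coord 11 + (23)·τ' = +1.4731; +1.4731 ∉ [0.5, 0.9) → out
#6 (-19,7): internal coord -19 + (7)·τ' = -21.8995; -21.8995 ∉ [0.5, 0.9) → out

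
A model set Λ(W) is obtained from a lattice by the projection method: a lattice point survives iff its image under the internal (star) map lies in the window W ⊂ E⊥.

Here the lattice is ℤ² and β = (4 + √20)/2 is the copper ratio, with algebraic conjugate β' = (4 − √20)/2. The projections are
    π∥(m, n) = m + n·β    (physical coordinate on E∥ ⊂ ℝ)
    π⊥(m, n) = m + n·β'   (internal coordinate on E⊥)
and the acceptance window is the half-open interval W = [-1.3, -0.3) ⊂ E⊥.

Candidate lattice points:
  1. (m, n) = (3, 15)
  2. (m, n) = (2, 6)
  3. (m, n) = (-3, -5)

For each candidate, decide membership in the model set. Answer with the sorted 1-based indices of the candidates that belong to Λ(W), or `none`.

β' = (4−√20)/2 ≈ -0.23607.
#1 (3,15): internal coord 3 + (15)·β' = -0.54102; -0.54102 ∈ [-1.3, -0.3) → IN Λ
#2 (2,6): internal coord 2 + (6)·β' = +0.58359; +0.58359 ∉ [-1.3, -0.3) → out
#3 (-3,-5): internal coord -3 + (-5)·β' = -1.81966; -1.81966 ∉ [-1.3, -0.3) → out

1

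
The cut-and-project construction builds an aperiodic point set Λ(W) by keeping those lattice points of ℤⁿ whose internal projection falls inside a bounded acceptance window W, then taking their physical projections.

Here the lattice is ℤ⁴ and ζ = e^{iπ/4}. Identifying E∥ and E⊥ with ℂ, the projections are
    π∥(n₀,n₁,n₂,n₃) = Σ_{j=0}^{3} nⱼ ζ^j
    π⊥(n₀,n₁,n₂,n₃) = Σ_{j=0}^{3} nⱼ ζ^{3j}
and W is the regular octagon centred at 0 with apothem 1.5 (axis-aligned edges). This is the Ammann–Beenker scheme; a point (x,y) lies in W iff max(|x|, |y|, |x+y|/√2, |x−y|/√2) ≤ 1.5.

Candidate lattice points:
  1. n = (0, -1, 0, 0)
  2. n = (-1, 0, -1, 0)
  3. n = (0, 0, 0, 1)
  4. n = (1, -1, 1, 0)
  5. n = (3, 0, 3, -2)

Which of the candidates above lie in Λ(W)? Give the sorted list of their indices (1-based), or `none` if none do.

Internal map: ζ^{3j} for j=0..3 gives (1,0), (−√2/2,√2/2), (0,−1), (√2/2,√2/2).
candidate 1: n = (0, -1, 0, 0) → π⊥ ≈ (+0.70711, -0.70711); max(|x|,|y|,|x±y|/√2) = 1.00000 ≤ 1.5 ⇒ ∈ W
candidate 2: n = (-1, 0, -1, 0) → π⊥ ≈ (-1.00000, +1.00000); max(|x|,|y|,|x±y|/√2) = 1.41421 ≤ 1.5 ⇒ ∈ W
candidate 3: n = (0, 0, 0, 1) → π⊥ ≈ (+0.70711, +0.70711); max(|x|,|y|,|x±y|/√2) = 1.00000 ≤ 1.5 ⇒ ∈ W
candidate 4: n = (1, -1, 1, 0) → π⊥ ≈ (+1.70711, -1.70711); max(|x|,|y|,|x±y|/√2) = 2.41421 > 1.5 ⇒ ∉ W
candidate 5: n = (3, 0, 3, -2) → π⊥ ≈ (+1.58579, -4.41421); max(|x|,|y|,|x±y|/√2) = 4.41421 > 1.5 ⇒ ∉ W

1, 2, 3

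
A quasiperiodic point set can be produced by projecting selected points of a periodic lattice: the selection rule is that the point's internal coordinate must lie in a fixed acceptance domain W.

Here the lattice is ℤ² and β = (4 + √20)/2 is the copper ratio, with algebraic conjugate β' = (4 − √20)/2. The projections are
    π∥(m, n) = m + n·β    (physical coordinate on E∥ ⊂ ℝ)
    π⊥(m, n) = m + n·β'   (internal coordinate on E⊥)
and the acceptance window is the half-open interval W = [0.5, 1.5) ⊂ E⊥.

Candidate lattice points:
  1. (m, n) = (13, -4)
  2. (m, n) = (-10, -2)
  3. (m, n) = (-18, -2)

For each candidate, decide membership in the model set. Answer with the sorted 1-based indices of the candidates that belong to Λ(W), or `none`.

Numerically β ≈ 4.2361 and β' = −1/β ≈ -0.2361.
#1 (13,-4): internal coord 13 + (-4)·β' = +13.9443; +13.9443 ∉ [0.5, 1.5) → out
#2 (-10,-2): internal coord -10 + (-2)·β' = -9.5279; -9.5279 ∉ [0.5, 1.5) → out
#3 (-18,-2): internal coord -18 + (-2)·β' = -17.5279; -17.5279 ∉ [0.5, 1.5) → out

none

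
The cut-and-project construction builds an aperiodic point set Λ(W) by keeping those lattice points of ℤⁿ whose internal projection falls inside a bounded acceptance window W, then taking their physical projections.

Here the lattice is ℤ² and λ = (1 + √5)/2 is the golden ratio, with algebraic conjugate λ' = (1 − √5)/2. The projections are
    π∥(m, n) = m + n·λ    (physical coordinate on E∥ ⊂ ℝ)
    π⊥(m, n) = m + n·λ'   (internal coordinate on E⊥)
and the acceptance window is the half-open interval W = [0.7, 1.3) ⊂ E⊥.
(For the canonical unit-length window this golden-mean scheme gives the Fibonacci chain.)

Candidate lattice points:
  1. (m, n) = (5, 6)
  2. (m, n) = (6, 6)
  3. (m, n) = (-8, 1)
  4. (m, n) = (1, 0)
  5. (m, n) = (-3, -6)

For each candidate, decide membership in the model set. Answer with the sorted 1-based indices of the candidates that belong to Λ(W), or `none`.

Compute λ' = (1−√5)/2 = -0.6180, so π⊥(m,n) = m -0.6180·n.
candidate 1: (m,n)=(5,6) → π∥ = 5+6·λ ≈ 14.7082, π⊥ = 5+6·λ' ≈ 1.2918 ∈ [0.7, 1.3) ⇒ IN Λ
candidate 2: (m,n)=(6,6) → π∥ = 6+6·λ ≈ 15.7082, π⊥ = 6+6·λ' ≈ 2.2918 ∉ [0.7, 1.3) ⇒ out
candidate 3: (m,n)=(-8,1) → π∥ = -8+1·λ ≈ -6.3820, π⊥ = -8+1·λ' ≈ -8.6180 ∉ [0.7, 1.3) ⇒ out
candidate 4: (m,n)=(1,0) → π∥ = 1+0·λ ≈ 1.0000, π⊥ = 1+0·λ' ≈ 1.0000 ∈ [0.7, 1.3) ⇒ IN Λ
candidate 5: (m,n)=(-3,-6) → π∥ = -3-6·λ ≈ -12.7082, π⊥ = -3-6·λ' ≈ 0.7082 ∈ [0.7, 1.3) ⇒ IN Λ

1, 4, 5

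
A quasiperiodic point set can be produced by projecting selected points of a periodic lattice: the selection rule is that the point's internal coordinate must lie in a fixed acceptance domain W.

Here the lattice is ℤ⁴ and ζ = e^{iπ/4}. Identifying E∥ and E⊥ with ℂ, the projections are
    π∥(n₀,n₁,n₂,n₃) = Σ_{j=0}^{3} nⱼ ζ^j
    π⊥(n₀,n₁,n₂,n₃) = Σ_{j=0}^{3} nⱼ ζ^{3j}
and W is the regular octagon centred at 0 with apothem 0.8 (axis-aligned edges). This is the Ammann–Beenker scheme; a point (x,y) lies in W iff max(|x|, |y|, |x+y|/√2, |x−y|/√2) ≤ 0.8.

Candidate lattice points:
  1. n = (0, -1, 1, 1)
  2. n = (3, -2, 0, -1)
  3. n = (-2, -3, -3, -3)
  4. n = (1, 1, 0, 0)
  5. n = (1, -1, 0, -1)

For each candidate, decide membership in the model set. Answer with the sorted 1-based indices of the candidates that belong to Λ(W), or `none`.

4

With ζ = e^{iπ/4} the internal vectors are ζ^0,ζ^3,ζ^6,ζ^9.
#1 (0, -1, 1, 1): internal (1.4142, -1.0000); octagon support 1.7071 vs apothem 0.8 → ∉ W
#2 (3, -2, 0, -1): internal (3.7071, -2.1213); octagon support 4.1213 vs apothem 0.8 → ∉ W
#3 (-2, -3, -3, -3): internal (-2.0000, -1.2426); octagon support 2.2929 vs apothem 0.8 → ∉ W
#4 (1, 1, 0, 0): internal (0.2929, 0.7071); octagon support 0.7071 vs apothem 0.8 → ∈ W
#5 (1, -1, 0, -1): internal (1.0000, -1.4142); octagon support 1.7071 vs apothem 0.8 → ∉ W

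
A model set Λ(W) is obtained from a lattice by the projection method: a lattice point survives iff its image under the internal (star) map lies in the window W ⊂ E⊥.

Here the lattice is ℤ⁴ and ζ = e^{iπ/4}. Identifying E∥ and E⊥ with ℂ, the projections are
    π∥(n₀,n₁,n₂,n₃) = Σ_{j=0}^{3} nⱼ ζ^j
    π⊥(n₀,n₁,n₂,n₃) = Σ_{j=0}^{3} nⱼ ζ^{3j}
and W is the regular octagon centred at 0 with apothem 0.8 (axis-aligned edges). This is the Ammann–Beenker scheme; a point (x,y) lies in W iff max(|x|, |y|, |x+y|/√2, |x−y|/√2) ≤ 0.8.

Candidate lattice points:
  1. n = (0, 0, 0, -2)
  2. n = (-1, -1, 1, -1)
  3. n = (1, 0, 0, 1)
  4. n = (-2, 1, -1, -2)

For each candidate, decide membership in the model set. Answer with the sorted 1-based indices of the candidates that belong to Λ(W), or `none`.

none

Internal map: ζ^{3j} for j=0..3 gives (1,0), (−√2/2,√2/2), (0,−1), (√2/2,√2/2).
candidate 1: n = (0, 0, 0, -2) → π⊥ ≈ (-1.41421, -1.41421); max(|x|,|y|,|x±y|/√2) = 2.00000 > 0.8 ⇒ ∉ W
candidate 2: n = (-1, -1, 1, -1) → π⊥ ≈ (-1.00000, -2.41421); max(|x|,|y|,|x±y|/√2) = 2.41421 > 0.8 ⇒ ∉ W
candidate 3: n = (1, 0, 0, 1) → π⊥ ≈ (+1.70711, +0.70711); max(|x|,|y|,|x±y|/√2) = 1.70711 > 0.8 ⇒ ∉ W
candidate 4: n = (-2, 1, -1, -2) → π⊥ ≈ (-4.12132, +0.29289); max(|x|,|y|,|x±y|/√2) = 4.12132 > 0.8 ⇒ ∉ W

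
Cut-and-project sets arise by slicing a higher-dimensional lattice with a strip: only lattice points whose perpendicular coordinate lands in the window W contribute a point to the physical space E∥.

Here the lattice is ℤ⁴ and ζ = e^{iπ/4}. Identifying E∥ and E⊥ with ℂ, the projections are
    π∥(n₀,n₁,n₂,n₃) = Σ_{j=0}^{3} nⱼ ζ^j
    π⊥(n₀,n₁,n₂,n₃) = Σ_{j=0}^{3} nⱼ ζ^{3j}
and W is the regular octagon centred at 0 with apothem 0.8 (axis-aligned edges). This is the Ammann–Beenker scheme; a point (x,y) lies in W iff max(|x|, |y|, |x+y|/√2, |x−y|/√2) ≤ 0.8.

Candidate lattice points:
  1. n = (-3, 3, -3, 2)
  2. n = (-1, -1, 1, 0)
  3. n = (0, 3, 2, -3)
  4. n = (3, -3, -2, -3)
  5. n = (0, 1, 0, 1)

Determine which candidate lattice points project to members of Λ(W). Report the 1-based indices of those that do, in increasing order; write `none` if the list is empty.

With ζ = e^{iπ/4} the internal vectors are ζ^0,ζ^3,ζ^6,ζ^9.
candidate 1: n = (-3, 3, -3, 2) → π⊥ ≈ (-3.7071, +6.5355); max(|x|,|y|,|x±y|/√2) = 7.2426 > 0.8 ⇒ ∉ W
candidate 2: n = (-1, -1, 1, 0) → π⊥ ≈ (-0.2929, -1.7071); max(|x|,|y|,|x±y|/√2) = 1.7071 > 0.8 ⇒ ∉ W
candidate 3: n = (0, 3, 2, -3) → π⊥ ≈ (-4.2426, -2.0000); max(|x|,|y|,|x±y|/√2) = 4.4142 > 0.8 ⇒ ∉ W
candidate 4: n = (3, -3, -2, -3) → π⊥ ≈ (+3.0000, -2.2426); max(|x|,|y|,|x±y|/√2) = 3.7071 > 0.8 ⇒ ∉ W
candidate 5: n = (0, 1, 0, 1) → π⊥ ≈ (+0.0000, +1.4142); max(|x|,|y|,|x±y|/√2) = 1.4142 > 0.8 ⇒ ∉ W

none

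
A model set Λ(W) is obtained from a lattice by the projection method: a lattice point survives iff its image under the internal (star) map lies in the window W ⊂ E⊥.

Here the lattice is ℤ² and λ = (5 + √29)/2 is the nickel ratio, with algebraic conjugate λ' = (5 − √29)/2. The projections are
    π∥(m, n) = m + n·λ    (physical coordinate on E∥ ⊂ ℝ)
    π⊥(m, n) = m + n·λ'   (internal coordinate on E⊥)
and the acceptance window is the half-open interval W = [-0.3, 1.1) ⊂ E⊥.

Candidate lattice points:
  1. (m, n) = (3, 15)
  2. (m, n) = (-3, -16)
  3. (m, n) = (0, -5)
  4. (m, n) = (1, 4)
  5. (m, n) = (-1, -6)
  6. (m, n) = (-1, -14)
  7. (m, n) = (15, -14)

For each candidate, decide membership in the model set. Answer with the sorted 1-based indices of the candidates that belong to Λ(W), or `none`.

1, 2, 3, 4, 5

Numerically λ ≈ 5.19258 and λ' = −1/λ ≈ -0.19258.
[1] lift (3,15): star map gives 0.11126; window check -0.3 ≤ 0.11126 < 1.1 is true → IN Λ
[2] lift (-3,-16): star map gives 0.08132; window check -0.3 ≤ 0.08132 < 1.1 is true → IN Λ
[3] lift (0,-5): star map gives 0.96291; window check -0.3 ≤ 0.96291 < 1.1 is true → IN Λ
[4] lift (1,4): star map gives 0.22967; window check -0.3 ≤ 0.22967 < 1.1 is true → IN Λ
[5] lift (-1,-6): star map gives 0.15549; window check -0.3 ≤ 0.15549 < 1.1 is true → IN Λ
[6] lift (-1,-14): star map gives 1.69615; window check -0.3 ≤ 1.69615 < 1.1 is false → out
[7] lift (15,-14): star map gives 17.69615; window check -0.3 ≤ 17.69615 < 1.1 is false → out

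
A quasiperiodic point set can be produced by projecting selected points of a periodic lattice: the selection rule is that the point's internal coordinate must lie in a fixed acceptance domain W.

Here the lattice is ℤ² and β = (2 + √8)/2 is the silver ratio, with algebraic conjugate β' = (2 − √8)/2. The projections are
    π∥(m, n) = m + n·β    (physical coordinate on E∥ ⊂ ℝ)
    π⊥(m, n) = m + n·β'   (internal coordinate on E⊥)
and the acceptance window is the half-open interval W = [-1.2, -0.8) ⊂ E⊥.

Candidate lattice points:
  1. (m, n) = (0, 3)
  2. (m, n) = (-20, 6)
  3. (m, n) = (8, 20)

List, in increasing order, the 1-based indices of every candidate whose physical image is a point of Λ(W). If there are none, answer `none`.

β' = (2−√8)/2 ≈ -0.414214.
#1 (0,3): internal coord 0 + (3)·β' = -1.242641; -1.242641 ∉ [-1.2, -0.8) → out
#2 (-20,6): internal coord -20 + (6)·β' = -22.485281; -22.485281 ∉ [-1.2, -0.8) → out
#3 (8,20): internal coord 8 + (20)·β' = -0.284271; -0.284271 ∉ [-1.2, -0.8) → out

none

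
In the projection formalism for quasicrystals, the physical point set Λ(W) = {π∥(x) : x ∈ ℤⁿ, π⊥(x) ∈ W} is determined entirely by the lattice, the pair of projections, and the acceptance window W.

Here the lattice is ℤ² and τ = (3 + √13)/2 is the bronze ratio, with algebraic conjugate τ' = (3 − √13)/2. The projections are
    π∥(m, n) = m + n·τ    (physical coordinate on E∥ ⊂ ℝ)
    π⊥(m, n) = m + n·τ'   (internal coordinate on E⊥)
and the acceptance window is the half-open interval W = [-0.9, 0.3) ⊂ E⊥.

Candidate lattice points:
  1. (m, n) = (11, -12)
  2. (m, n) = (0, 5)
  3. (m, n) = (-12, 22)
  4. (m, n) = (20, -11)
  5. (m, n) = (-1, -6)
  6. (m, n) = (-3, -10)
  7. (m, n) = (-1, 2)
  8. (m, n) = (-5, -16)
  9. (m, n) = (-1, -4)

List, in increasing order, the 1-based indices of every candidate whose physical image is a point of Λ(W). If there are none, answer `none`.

6, 8, 9

τ' = (3−√13)/2 ≈ -0.3028.
#1 (11,-12): internal coord 11 + (-12)·τ' = +14.6333; +14.6333 ∉ [-0.9, 0.3) → out
#2 (0,5): internal coord 0 + (5)·τ' = -1.5139; -1.5139 ∉ [-0.9, 0.3) → out
#3 (-12,22): internal coord -12 + (22)·τ' = -18.6611; -18.6611 ∉ [-0.9, 0.3) → out
#4 (20,-11): internal coord 20 + (-11)·τ' = +23.3305; +23.3305 ∉ [-0.9, 0.3) → out
#5 (-1,-6): internal coord -1 + (-6)·τ' = +0.8167; +0.8167 ∉ [-0.9, 0.3) → out
#6 (-3,-10): internal coord -3 + (-10)·τ' = +0.0278; +0.0278 ∈ [-0.9, 0.3) → IN Λ
#7 (-1,2): internal coord -1 + (2)·τ' = -1.6056; -1.6056 ∉ [-0.9, 0.3) → out
#8 (-5,-16): internal coord -5 + (-16)·τ' = -0.1556; -0.1556 ∈ [-0.9, 0.3) → IN Λ
#9 (-1,-4): internal coord -1 + (-4)·τ' = +0.2111; +0.2111 ∈ [-0.9, 0.3) → IN Λ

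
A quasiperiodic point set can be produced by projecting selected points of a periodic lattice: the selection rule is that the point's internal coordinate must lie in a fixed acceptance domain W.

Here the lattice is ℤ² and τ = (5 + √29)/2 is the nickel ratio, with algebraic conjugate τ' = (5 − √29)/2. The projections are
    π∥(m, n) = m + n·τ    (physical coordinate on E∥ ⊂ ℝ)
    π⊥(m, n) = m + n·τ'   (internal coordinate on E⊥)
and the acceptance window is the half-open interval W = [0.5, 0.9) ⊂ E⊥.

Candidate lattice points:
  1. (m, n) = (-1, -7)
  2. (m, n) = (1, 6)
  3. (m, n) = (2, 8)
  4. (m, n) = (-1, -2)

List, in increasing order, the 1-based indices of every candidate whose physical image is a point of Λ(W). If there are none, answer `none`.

none

Compute τ' = (5−√29)/2 = -0.19258, so π⊥(m,n) = m -0.19258·n.
#1 (-1,-7): internal coord -1 + (-7)·τ' = +0.34808; +0.34808 ∉ [0.5, 0.9) → out
#2 (1,6): internal coord 1 + (6)·τ' = -0.15549; -0.15549 ∉ [0.5, 0.9) → out
#3 (2,8): internal coord 2 + (8)·τ' = +0.45934; +0.45934 ∉ [0.5, 0.9) → out
#4 (-1,-2): internal coord -1 + (-2)·τ' = -0.61484; -0.61484 ∉ [0.5, 0.9) → out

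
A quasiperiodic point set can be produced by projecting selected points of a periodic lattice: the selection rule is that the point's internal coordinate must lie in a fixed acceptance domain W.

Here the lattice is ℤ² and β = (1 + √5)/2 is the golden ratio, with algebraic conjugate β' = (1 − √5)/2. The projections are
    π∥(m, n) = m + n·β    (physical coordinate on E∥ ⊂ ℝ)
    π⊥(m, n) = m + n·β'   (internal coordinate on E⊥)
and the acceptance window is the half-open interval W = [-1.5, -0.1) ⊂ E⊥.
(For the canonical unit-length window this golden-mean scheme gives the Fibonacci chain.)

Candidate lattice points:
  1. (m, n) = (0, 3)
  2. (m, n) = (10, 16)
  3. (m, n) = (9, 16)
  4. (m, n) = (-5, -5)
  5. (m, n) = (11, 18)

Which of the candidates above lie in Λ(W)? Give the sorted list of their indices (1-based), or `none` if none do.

3, 5

Numerically β ≈ 1.61803 and β' = −1/β ≈ -0.61803.
#1 (0,3): internal coord 0 + (3)·β' = -1.85410; -1.85410 ∉ [-1.5, -0.1) → out
#2 (10,16): internal coord 10 + (16)·β' = +0.11146; +0.11146 ∉ [-1.5, -0.1) → out
#3 (9,16): internal coord 9 + (16)·β' = -0.88854; -0.88854 ∈ [-1.5, -0.1) → IN Λ
#4 (-5,-5): internal coord -5 + (-5)·β' = -1.90983; -1.90983 ∉ [-1.5, -0.1) → out
#5 (11,18): internal coord 11 + (18)·β' = -0.12461; -0.12461 ∈ [-1.5, -0.1) → IN Λ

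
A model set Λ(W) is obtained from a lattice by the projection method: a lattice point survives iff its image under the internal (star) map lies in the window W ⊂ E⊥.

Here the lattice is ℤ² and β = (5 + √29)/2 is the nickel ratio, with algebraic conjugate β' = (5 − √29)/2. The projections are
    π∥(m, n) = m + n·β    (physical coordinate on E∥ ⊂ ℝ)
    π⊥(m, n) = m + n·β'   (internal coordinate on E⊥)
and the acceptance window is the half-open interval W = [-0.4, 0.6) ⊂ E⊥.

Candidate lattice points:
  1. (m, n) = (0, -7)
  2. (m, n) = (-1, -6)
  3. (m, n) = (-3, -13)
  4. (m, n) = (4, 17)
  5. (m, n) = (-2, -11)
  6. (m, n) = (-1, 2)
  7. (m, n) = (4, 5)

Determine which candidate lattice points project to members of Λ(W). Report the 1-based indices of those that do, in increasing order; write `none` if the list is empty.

2, 5

Numerically β ≈ 5.192582 and β' = −1/β ≈ -0.192582.
candidate 1: (m,n)=(0,-7) → π∥ = 0-7·β ≈ -36.348077, π⊥ = 0-7·β' ≈ 1.348077 ∉ [-0.4, 0.6) ⇒ out
candidate 2: (m,n)=(-1,-6) → π∥ = -1-6·β ≈ -32.155494, π⊥ = -1-6·β' ≈ 0.155494 ∈ [-0.4, 0.6) ⇒ IN Λ
candidate 3: (m,n)=(-3,-13) → π∥ = -3-13·β ≈ -70.503571, π⊥ = -3-13·β' ≈ -0.496429 ∉ [-0.4, 0.6) ⇒ out
candidate 4: (m,n)=(4,17) → π∥ = 4+17·β ≈ 92.273901, π⊥ = 4+17·β' ≈ 0.726099 ∉ [-0.4, 0.6) ⇒ out
candidate 5: (m,n)=(-2,-11) → π∥ = -2-11·β ≈ -59.118406, π⊥ = -2-11·β' ≈ 0.118406 ∈ [-0.4, 0.6) ⇒ IN Λ
candidate 6: (m,n)=(-1,2) → π∥ = -1+2·β ≈ 9.385165, π⊥ = -1+2·β' ≈ -1.385165 ∉ [-0.4, 0.6) ⇒ out
candidate 7: (m,n)=(4,5) → π∥ = 4+5·β ≈ 29.962912, π⊥ = 4+5·β' ≈ 3.037088 ∉ [-0.4, 0.6) ⇒ out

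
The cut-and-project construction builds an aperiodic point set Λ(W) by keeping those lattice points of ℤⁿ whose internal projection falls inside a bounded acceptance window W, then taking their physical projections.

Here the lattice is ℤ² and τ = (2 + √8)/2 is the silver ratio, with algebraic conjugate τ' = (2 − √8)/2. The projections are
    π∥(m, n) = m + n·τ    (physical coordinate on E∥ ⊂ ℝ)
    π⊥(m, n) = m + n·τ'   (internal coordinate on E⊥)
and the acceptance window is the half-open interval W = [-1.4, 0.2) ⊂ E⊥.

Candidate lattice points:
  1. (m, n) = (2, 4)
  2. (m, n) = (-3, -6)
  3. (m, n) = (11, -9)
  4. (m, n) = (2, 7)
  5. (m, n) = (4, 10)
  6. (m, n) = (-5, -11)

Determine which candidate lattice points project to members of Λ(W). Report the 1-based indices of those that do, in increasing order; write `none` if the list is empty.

Compute τ' = (2−√8)/2 = -0.4142, so π⊥(m,n) = m -0.4142·n.
[1] lift (2,4): star map gives 0.3431; window check -1.4 ≤ 0.3431 < 0.2 is false → out
[2] lift (-3,-6): star map gives -0.5147; window check -1.4 ≤ -0.5147 < 0.2 is true → IN Λ
[3] lift (11,-9): star map gives 14.7279; window check -1.4 ≤ 14.7279 < 0.2 is false → out
[4] lift (2,7): star map gives -0.8995; window check -1.4 ≤ -0.8995 < 0.2 is true → IN Λ
[5] lift (4,10): star map gives -0.1421; window check -1.4 ≤ -0.1421 < 0.2 is true → IN Λ
[6] lift (-5,-11): star map gives -0.4437; window check -1.4 ≤ -0.4437 < 0.2 is true → IN Λ

2, 4, 5, 6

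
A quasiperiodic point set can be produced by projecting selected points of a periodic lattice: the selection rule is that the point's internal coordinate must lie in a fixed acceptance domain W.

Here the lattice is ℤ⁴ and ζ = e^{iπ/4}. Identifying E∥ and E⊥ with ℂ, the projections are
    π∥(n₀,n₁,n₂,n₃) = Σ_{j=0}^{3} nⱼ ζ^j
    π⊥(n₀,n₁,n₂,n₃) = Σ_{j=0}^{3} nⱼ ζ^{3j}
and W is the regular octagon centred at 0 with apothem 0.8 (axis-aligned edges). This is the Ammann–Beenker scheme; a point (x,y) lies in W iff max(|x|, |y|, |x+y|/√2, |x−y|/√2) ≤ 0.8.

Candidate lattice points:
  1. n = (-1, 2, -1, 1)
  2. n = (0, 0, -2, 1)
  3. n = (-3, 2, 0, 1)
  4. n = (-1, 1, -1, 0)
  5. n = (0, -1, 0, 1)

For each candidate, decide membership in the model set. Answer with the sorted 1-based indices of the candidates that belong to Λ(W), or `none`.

With ζ = e^{iπ/4} the internal vectors are ζ^0,ζ^3,ζ^6,ζ^9.
candidate 1: n = (-1, 2, -1, 1) → π⊥ ≈ (-1.70711, +3.12132); max(|x|,|y|,|x±y|/√2) = 3.41421 > 0.8 ⇒ ∉ W
candidate 2: n = (0, 0, -2, 1) → π⊥ ≈ (+0.70711, +2.70711); max(|x|,|y|,|x±y|/√2) = 2.70711 > 0.8 ⇒ ∉ W
candidate 3: n = (-3, 2, 0, 1) → π⊥ ≈ (-3.70711, +2.12132); max(|x|,|y|,|x±y|/√2) = 4.12132 > 0.8 ⇒ ∉ W
candidate 4: n = (-1, 1, -1, 0) → π⊥ ≈ (-1.70711, +1.70711); max(|x|,|y|,|x±y|/√2) = 2.41421 > 0.8 ⇒ ∉ W
candidate 5: n = (0, -1, 0, 1) → π⊥ ≈ (+1.41421, +0.00000); max(|x|,|y|,|x±y|/√2) = 1.41421 > 0.8 ⇒ ∉ W

none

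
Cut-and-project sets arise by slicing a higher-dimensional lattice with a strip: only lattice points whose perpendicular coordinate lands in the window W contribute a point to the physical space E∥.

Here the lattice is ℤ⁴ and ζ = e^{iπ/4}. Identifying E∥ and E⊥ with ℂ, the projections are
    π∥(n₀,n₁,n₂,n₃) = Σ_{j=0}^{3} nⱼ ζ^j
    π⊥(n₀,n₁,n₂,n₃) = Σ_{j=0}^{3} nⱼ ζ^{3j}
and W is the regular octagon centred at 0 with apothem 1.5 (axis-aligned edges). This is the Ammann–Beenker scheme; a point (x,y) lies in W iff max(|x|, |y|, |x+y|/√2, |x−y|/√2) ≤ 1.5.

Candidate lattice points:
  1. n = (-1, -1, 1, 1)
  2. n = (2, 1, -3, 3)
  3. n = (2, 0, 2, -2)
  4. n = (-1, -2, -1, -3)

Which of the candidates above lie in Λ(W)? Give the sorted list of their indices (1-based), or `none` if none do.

1

Internal map: ζ^{3j} for j=0..3 gives (1,0), (−√2/2,√2/2), (0,−1), (√2/2,√2/2).
#1 (-1, -1, 1, 1): internal (0.4142, -1.0000); octagon support 1.0000 vs apothem 1.5 → ∈ W
#2 (2, 1, -3, 3): internal (3.4142, 5.8284); octagon support 6.5355 vs apothem 1.5 → ∉ W
#3 (2, 0, 2, -2): internal (0.5858, -3.4142); octagon support 3.4142 vs apothem 1.5 → ∉ W
#4 (-1, -2, -1, -3): internal (-1.7071, -2.5355); octagon support 3.0000 vs apothem 1.5 → ∉ W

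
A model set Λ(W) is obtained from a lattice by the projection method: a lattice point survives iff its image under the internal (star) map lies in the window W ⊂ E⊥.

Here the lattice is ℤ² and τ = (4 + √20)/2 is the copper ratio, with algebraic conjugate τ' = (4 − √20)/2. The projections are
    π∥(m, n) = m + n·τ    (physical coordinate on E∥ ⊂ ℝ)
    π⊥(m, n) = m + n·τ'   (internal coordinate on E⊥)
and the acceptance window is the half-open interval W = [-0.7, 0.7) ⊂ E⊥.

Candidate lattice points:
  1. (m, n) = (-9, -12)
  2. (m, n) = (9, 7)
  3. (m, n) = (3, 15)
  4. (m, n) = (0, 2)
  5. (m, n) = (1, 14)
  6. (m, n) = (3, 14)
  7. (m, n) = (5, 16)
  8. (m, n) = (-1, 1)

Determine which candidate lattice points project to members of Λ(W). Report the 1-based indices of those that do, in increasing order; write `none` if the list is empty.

τ' = (4−√20)/2 ≈ -0.23607.
candidate 1: (m,n)=(-9,-12) → π∥ = -9-12·τ ≈ -59.83282, π⊥ = -9-12·τ' ≈ -6.16718 ∉ [-0.7, 0.7) ⇒ out
candidate 2: (m,n)=(9,7) → π∥ = 9+7·τ ≈ 38.65248, π⊥ = 9+7·τ' ≈ 7.34752 ∉ [-0.7, 0.7) ⇒ out
candidate 3: (m,n)=(3,15) → π∥ = 3+15·τ ≈ 66.54102, π⊥ = 3+15·τ' ≈ -0.54102 ∈ [-0.7, 0.7) ⇒ IN Λ
candidate 4: (m,n)=(0,2) → π∥ = 0+2·τ ≈ 8.47214, π⊥ = 0+2·τ' ≈ -0.47214 ∈ [-0.7, 0.7) ⇒ IN Λ
candidate 5: (m,n)=(1,14) → π∥ = 1+14·τ ≈ 60.30495, π⊥ = 1+14·τ' ≈ -2.30495 ∉ [-0.7, 0.7) ⇒ out
candidate 6: (m,n)=(3,14) → π∥ = 3+14·τ ≈ 62.30495, π⊥ = 3+14·τ' ≈ -0.30495 ∈ [-0.7, 0.7) ⇒ IN Λ
candidate 7: (m,n)=(5,16) → π∥ = 5+16·τ ≈ 72.77709, π⊥ = 5+16·τ' ≈ 1.22291 ∉ [-0.7, 0.7) ⇒ out
candidate 8: (m,n)=(-1,1) → π∥ = -1+1·τ ≈ 3.23607, π⊥ = -1+1·τ' ≈ -1.23607 ∉ [-0.7, 0.7) ⇒ out

3, 4, 6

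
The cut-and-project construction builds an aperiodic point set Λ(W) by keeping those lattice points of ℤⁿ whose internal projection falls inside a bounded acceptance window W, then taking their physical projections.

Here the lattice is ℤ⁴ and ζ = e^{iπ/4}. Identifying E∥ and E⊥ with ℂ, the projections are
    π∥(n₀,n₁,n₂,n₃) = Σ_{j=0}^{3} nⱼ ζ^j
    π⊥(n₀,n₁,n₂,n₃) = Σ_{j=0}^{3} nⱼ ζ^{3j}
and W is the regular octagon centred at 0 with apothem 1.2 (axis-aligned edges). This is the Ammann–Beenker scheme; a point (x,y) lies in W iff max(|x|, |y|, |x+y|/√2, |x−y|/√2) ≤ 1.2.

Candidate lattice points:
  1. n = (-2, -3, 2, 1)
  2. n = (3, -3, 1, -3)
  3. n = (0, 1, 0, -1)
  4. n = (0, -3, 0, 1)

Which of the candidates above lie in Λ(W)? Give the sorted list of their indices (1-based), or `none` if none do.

With ζ = e^{iπ/4} the internal vectors are ζ^0,ζ^3,ζ^6,ζ^9.
#1 (-2, -3, 2, 1): internal (0.828427, -3.414214); octagon support 3.414214 vs apothem 1.2 → ∉ W
#2 (3, -3, 1, -3): internal (3.000000, -5.242641); octagon support 5.828427 vs apothem 1.2 → ∉ W
#3 (0, 1, 0, -1): internal (-1.414214, 0.000000); octagon support 1.414214 vs apothem 1.2 → ∉ W
#4 (0, -3, 0, 1): internal (2.828427, -1.414214); octagon support 3.000000 vs apothem 1.2 → ∉ W

none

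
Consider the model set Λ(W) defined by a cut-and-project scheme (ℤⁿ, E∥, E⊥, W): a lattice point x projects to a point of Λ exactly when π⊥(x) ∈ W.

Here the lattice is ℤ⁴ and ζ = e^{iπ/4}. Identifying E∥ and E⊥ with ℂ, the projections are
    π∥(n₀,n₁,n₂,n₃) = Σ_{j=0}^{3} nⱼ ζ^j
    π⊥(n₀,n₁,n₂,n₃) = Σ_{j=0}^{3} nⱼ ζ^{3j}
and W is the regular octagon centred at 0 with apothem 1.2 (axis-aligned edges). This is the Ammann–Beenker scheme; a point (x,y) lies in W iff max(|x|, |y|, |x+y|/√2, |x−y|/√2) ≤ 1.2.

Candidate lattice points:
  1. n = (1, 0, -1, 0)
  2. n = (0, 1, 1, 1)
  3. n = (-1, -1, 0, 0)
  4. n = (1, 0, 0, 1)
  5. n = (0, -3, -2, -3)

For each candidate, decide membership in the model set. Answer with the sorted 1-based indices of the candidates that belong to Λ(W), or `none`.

2, 3

π⊥(n) = n₀ + n₁ζ³ + n₂ζ⁶ + n₃ζ⁹ where ζ = e^{iπ/4}.
candidate 1: n = (1, 0, -1, 0) → π⊥ ≈ (+1.0000, +1.0000); max(|x|,|y|,|x±y|/√2) = 1.4142 > 1.2 ⇒ ∉ W
candidate 2: n = (0, 1, 1, 1) → π⊥ ≈ (+0.0000, +0.4142); max(|x|,|y|,|x±y|/√2) = 0.4142 ≤ 1.2 ⇒ ∈ W
candidate 3: n = (-1, -1, 0, 0) → π⊥ ≈ (-0.2929, -0.7071); max(|x|,|y|,|x±y|/√2) = 0.7071 ≤ 1.2 ⇒ ∈ W
candidate 4: n = (1, 0, 0, 1) → π⊥ ≈ (+1.7071, +0.7071); max(|x|,|y|,|x±y|/√2) = 1.7071 > 1.2 ⇒ ∉ W
candidate 5: n = (0, -3, -2, -3) → π⊥ ≈ (+0.0000, -2.2426); max(|x|,|y|,|x±y|/√2) = 2.2426 > 1.2 ⇒ ∉ W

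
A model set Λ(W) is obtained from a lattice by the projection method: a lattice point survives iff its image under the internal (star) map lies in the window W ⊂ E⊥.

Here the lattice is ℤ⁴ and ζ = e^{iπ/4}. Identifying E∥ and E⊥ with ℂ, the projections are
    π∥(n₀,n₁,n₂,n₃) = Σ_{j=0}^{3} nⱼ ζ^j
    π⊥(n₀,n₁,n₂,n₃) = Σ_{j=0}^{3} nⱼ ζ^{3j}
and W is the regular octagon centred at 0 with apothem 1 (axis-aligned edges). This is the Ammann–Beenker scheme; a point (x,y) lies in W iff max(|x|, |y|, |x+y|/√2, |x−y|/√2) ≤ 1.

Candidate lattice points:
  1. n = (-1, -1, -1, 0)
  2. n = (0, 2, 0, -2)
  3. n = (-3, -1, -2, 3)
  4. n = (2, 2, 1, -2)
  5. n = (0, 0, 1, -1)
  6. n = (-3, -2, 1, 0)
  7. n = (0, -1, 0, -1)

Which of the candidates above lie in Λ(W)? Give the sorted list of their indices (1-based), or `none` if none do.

With ζ = e^{iπ/4} the internal vectors are ζ^0,ζ^3,ζ^6,ζ^9.
candidate 1: n = (-1, -1, -1, 0) → π⊥ ≈ (-0.292893, +0.292893); max(|x|,|y|,|x±y|/√2) = 0.414214 ≤ 1 ⇒ ∈ W
candidate 2: n = (0, 2, 0, -2) → π⊥ ≈ (-2.828427, +0.000000); max(|x|,|y|,|x±y|/√2) = 2.828427 > 1 ⇒ ∉ W
candidate 3: n = (-3, -1, -2, 3) → π⊥ ≈ (-0.171573, +3.414214); max(|x|,|y|,|x±y|/√2) = 3.414214 > 1 ⇒ ∉ W
candidate 4: n = (2, 2, 1, -2) → π⊥ ≈ (-0.828427, -1.000000); max(|x|,|y|,|x±y|/√2) = 1.292893 > 1 ⇒ ∉ W
candidate 5: n = (0, 0, 1, -1) → π⊥ ≈ (-0.707107, -1.707107); max(|x|,|y|,|x±y|/√2) = 1.707107 > 1 ⇒ ∉ W
candidate 6: n = (-3, -2, 1, 0) → π⊥ ≈ (-1.585786, -2.414214); max(|x|,|y|,|x±y|/√2) = 2.828427 > 1 ⇒ ∉ W
candidate 7: n = (0, -1, 0, -1) → π⊥ ≈ (+0.000000, -1.414214); max(|x|,|y|,|x±y|/√2) = 1.414214 > 1 ⇒ ∉ W

1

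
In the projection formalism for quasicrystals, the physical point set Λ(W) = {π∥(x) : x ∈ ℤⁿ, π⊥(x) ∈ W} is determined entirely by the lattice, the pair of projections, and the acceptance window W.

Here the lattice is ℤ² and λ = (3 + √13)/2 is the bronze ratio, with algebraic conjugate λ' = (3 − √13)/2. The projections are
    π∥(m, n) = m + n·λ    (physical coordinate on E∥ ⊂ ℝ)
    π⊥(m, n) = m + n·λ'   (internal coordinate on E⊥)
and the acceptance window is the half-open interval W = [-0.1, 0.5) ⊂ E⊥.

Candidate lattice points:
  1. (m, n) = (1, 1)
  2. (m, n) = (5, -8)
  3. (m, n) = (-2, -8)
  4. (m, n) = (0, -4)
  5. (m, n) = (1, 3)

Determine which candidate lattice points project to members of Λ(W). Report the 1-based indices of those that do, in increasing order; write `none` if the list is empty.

Compute λ' = (3−√13)/2 = -0.302776, so π⊥(m,n) = m -0.302776·n.
#1 (1,1): internal coord 1 + (1)·λ' = +0.697224; +0.697224 ∉ [-0.1, 0.5) → out
#2 (5,-8): internal coord 5 + (-8)·λ' = +7.422205; +7.422205 ∉ [-0.1, 0.5) → out
#3 (-2,-8): internal coord -2 + (-8)·λ' = +0.422205; +0.422205 ∈ [-0.1, 0.5) → IN Λ
#4 (0,-4): internal coord 0 + (-4)·λ' = +1.211103; +1.211103 ∉ [-0.1, 0.5) → out
#5 (1,3): internal coord 1 + (3)·λ' = +0.091673; +0.091673 ∈ [-0.1, 0.5) → IN Λ

3, 5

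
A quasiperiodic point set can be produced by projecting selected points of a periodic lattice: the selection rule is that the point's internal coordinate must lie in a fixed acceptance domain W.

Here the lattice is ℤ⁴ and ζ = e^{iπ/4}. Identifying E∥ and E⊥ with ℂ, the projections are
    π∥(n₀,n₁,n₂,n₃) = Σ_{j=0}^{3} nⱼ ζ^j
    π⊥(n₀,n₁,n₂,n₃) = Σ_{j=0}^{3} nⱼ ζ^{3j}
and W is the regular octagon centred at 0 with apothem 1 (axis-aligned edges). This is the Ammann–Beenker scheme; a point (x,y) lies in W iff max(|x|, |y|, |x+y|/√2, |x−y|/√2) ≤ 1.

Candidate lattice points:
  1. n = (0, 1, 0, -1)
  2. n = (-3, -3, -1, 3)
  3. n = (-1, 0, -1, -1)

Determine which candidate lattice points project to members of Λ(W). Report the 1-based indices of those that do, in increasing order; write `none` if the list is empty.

π⊥(n) = n₀ + n₁ζ³ + n₂ζ⁶ + n₃ζ⁹ where ζ = e^{iπ/4}.
candidate 1: n = (0, 1, 0, -1) → π⊥ ≈ (-1.41421, +0.00000); max(|x|,|y|,|x±y|/√2) = 1.41421 > 1 ⇒ ∉ W
candidate 2: n = (-3, -3, -1, 3) → π⊥ ≈ (+1.24264, +1.00000); max(|x|,|y|,|x±y|/√2) = 1.58579 > 1 ⇒ ∉ W
candidate 3: n = (-1, 0, -1, -1) → π⊥ ≈ (-1.70711, +0.29289); max(|x|,|y|,|x±y|/√2) = 1.70711 > 1 ⇒ ∉ W

none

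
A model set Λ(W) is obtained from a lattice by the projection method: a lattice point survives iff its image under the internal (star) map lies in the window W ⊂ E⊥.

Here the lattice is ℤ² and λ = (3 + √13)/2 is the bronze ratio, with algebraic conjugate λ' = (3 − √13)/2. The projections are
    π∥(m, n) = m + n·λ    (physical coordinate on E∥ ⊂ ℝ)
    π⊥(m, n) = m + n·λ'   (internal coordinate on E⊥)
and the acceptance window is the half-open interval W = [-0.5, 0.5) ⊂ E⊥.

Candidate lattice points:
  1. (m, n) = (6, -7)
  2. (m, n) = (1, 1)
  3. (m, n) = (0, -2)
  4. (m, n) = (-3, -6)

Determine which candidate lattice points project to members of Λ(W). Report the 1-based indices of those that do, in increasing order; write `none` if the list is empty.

none

Numerically λ ≈ 3.30278 and λ' = −1/λ ≈ -0.30278.
[1] lift (6,-7): star map gives 8.11943; window check -0.5 ≤ 8.11943 < 0.5 is false → out
[2] lift (1,1): star map gives 0.69722; window check -0.5 ≤ 0.69722 < 0.5 is false → out
[3] lift (0,-2): star map gives 0.60555; window check -0.5 ≤ 0.60555 < 0.5 is false → out
[4] lift (-3,-6): star map gives -1.18335; window check -0.5 ≤ -1.18335 < 0.5 is false → out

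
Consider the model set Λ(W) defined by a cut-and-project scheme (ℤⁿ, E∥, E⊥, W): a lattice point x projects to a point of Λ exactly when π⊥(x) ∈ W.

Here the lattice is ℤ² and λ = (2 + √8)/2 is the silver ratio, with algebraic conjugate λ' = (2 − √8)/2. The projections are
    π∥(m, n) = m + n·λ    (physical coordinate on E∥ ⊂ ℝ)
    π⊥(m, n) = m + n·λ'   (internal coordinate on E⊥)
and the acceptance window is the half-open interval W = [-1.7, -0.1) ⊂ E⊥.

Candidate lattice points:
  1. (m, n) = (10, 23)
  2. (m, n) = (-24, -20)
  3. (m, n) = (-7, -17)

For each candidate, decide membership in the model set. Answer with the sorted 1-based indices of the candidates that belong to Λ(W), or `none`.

none

Compute λ' = (2−√8)/2 = -0.41421, so π⊥(m,n) = m -0.41421·n.
#1 (10,23): internal coord 10 + (23)·λ' = +0.47309; +0.47309 ∉ [-1.7, -0.1) → out
#2 (-24,-20): internal coord -24 + (-20)·λ' = -15.71573; -15.71573 ∉ [-1.7, -0.1) → out
#3 (-7,-17): internal coord -7 + (-17)·λ' = +0.04163; +0.04163 ∉ [-1.7, -0.1) → out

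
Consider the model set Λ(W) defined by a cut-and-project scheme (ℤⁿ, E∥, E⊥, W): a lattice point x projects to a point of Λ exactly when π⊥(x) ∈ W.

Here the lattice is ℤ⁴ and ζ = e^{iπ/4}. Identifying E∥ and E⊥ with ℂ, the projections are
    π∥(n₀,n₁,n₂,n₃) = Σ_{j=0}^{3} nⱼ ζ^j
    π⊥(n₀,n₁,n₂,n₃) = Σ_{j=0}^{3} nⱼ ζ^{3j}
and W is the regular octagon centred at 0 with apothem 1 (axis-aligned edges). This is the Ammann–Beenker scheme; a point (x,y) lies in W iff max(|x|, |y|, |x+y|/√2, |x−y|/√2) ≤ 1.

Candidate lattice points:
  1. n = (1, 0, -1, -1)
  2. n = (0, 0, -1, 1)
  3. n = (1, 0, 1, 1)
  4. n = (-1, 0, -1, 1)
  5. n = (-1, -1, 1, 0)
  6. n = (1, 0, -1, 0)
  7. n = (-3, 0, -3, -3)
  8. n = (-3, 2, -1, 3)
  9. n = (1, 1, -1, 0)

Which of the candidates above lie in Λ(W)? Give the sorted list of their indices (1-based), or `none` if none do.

1

Internal map: ζ^{3j} for j=0..3 gives (1,0), (−√2/2,√2/2), (0,−1), (√2/2,√2/2).
#1 (1, 0, -1, -1): internal (0.29289, 0.29289); octagon support 0.41421 vs apothem 1 → ∈ W
#2 (0, 0, -1, 1): internal (0.70711, 1.70711); octagon support 1.70711 vs apothem 1 → ∉ W
#3 (1, 0, 1, 1): internal (1.70711, -0.29289); octagon support 1.70711 vs apothem 1 → ∉ W
#4 (-1, 0, -1, 1): internal (-0.29289, 1.70711); octagon support 1.70711 vs apothem 1 → ∉ W
#5 (-1, -1, 1, 0): internal (-0.29289, -1.70711); octagon support 1.70711 vs apothem 1 → ∉ W
#6 (1, 0, -1, 0): internal (1.00000, 1.00000); octagon support 1.41421 vs apothem 1 → ∉ W
#7 (-3, 0, -3, -3): internal (-5.12132, 0.87868); octagon support 5.12132 vs apothem 1 → ∉ W
#8 (-3, 2, -1, 3): internal (-2.29289, 4.53553); octagon support 4.82843 vs apothem 1 → ∉ W
#9 (1, 1, -1, 0): internal (0.29289, 1.70711); octagon support 1.70711 vs apothem 1 → ∉ W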